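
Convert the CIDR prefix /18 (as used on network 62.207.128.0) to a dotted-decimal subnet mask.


/18 means 18 network bits, 14 host bits
Binary: 11111111111111111100000000000000
Mask: 255.255.192.0


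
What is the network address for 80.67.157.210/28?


IP:   01010000.01000011.10011101.11010010
Mask: 11111111.11111111.11111111.11110000
AND operation:
Net:  01010000.01000011.10011101.11010000
Network: 80.67.157.208/28


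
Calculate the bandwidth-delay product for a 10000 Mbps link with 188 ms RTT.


BDP = bandwidth * RTT
= 10000 Mbps * 188 ms
= 10000 * 1e6 * 188 / 1000 bits
= 1880000000 bits
= 235000000 bytes
= 229492.1875 KB
BDP = 1880000000 bits (235000000 bytes)


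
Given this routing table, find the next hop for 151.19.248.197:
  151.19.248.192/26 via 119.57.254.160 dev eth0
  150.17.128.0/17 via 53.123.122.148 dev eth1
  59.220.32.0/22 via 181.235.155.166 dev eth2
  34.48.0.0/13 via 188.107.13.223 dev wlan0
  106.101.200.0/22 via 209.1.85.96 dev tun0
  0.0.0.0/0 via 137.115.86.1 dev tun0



Longest prefix match for 151.19.248.197:
  /26 151.19.248.192: MATCH
  /17 150.17.128.0: no
  /22 59.220.32.0: no
  /13 34.48.0.0: no
  /22 106.101.200.0: no
  /0 0.0.0.0: MATCH
Selected: next-hop 119.57.254.160 via eth0 (matched /26)


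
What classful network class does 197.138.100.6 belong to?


First octet: 197
Binary: 11000101
110xxxxx -> Class C (192-223)
Class C, default mask 255.255.255.0 (/24)


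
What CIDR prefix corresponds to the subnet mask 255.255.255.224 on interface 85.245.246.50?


Binary: 11111111.11111111.11111111.11100000
Count leading 1s
Prefix: /27


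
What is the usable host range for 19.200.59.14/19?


Network: 19.200.32.0
Broadcast: 19.200.63.255
First usable = network + 1
Last usable = broadcast - 1
Range: 19.200.32.1 to 19.200.63.254


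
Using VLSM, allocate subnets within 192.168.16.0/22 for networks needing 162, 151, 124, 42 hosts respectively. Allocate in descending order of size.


162 hosts -> /24 (254 usable): 192.168.16.0/24
151 hosts -> /24 (254 usable): 192.168.17.0/24
124 hosts -> /25 (126 usable): 192.168.18.0/25
42 hosts -> /26 (62 usable): 192.168.18.128/26
Allocation: 192.168.16.0/24 (162 hosts, 254 usable); 192.168.17.0/24 (151 hosts, 254 usable); 192.168.18.0/25 (124 hosts, 126 usable); 192.168.18.128/26 (42 hosts, 62 usable)


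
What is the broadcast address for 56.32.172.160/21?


Network: 56.32.168.0/21
Host bits = 11
Set all host bits to 1:
Broadcast: 56.32.175.255


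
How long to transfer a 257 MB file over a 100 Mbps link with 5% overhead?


Effective throughput = 100 * (1 - 5/100) = 95 Mbps
File size in Mb = 257 * 8 = 2056 Mb
Time = 2056 / 95
Time = 21.6421 seconds


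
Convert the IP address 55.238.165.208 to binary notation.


55 = 00110111
238 = 11101110
165 = 10100101
208 = 11010000
Binary: 00110111.11101110.10100101.11010000


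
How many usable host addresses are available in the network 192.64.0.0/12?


Host bits = 32 - 12 = 20
Total addresses = 2^20 = 1048576
Usable = total - 2 (network and broadcast)
Usable hosts: 1048574


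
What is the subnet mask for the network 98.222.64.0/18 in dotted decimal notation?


/18 means 18 network bits, 14 host bits
Binary: 11111111111111111100000000000000
Mask: 255.255.192.0


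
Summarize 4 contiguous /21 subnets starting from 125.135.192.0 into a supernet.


Original prefix: /21
Number of subnets: 4 = 2^2
New prefix = 21 - 2 = 19
Supernet: 125.135.192.0/19


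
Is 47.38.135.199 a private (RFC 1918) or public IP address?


RFC 1918 private ranges:
  10.0.0.0/8 (10.0.0.0 - 10.255.255.255)
  172.16.0.0/12 (172.16.0.0 - 172.31.255.255)
  192.168.0.0/16 (192.168.0.0 - 192.168.255.255)
Public (not in any RFC 1918 range)


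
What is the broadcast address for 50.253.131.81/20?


Network: 50.253.128.0/20
Host bits = 12
Set all host bits to 1:
Broadcast: 50.253.143.255


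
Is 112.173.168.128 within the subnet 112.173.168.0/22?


Subnet network: 112.173.168.0
Test IP AND mask: 112.173.168.0
Yes, 112.173.168.128 is in 112.173.168.0/22


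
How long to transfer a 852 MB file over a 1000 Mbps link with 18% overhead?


Effective throughput = 1000 * (1 - 18/100) = 820.0 Mbps
File size in Mb = 852 * 8 = 6816 Mb
Time = 6816 / 820.0
Time = 8.3122 seconds


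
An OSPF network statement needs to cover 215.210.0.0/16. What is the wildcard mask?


Subnet mask: 255.255.0.0
Wildcard = 255.255.255.255 - subnet mask
255 - 255 = 0
255 - 255 = 0
255 - 0 = 255
255 - 0 = 255
Wildcard: 0.0.255.255


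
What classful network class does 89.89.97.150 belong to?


First octet: 89
Binary: 01011001
0xxxxxxx -> Class A (1-126)
Class A, default mask 255.0.0.0 (/8)


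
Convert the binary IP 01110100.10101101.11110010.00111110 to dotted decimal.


01110100 = 116
10101101 = 173
11110010 = 242
00111110 = 62
IP: 116.173.242.62


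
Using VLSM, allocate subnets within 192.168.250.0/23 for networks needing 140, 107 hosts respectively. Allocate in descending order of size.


140 hosts -> /24 (254 usable): 192.168.250.0/24
107 hosts -> /25 (126 usable): 192.168.251.0/25
Allocation: 192.168.250.0/24 (140 hosts, 254 usable); 192.168.251.0/25 (107 hosts, 126 usable)


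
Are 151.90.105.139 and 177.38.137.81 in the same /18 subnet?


Mask: 255.255.192.0
151.90.105.139 AND mask = 151.90.64.0
177.38.137.81 AND mask = 177.38.128.0
No, different subnets (151.90.64.0 vs 177.38.128.0)


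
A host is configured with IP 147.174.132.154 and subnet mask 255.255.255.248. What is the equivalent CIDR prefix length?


Binary: 11111111.11111111.11111111.11111000
Count leading 1s
Prefix: /29


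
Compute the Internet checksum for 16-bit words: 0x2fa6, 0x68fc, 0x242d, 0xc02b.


Sum all words (with carry folding):
+ 0x2fa6 = 0x2fa6
+ 0x68fc = 0x98a2
+ 0x242d = 0xbccf
+ 0xc02b = 0x7cfb
One's complement: ~0x7cfb
Checksum = 0x8304


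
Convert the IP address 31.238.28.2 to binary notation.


31 = 00011111
238 = 11101110
28 = 00011100
2 = 00000010
Binary: 00011111.11101110.00011100.00000010


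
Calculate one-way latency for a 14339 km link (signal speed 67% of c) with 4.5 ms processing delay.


Speed = 0.67 * 3e5 km/s = 201000 km/s
Propagation delay = 14339 / 201000 = 0.0713 s = 71.3383 ms
Processing delay = 4.5 ms
Total one-way latency = 75.8383 ms


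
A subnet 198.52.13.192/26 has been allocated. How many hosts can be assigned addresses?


Host bits = 32 - 26 = 6
Total addresses = 2^6 = 64
Usable = total - 2 (network and broadcast)
Usable hosts: 62


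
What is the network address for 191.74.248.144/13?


IP:   10111111.01001010.11111000.10010000
Mask: 11111111.11111000.00000000.00000000
AND operation:
Net:  10111111.01001000.00000000.00000000
Network: 191.72.0.0/13


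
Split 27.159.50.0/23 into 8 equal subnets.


New prefix = 23 + 3 = 26
Each subnet has 64 addresses
  27.159.50.0/26
  27.159.50.64/26
  27.159.50.128/26
  27.159.50.192/26
  27.159.51.0/26
  27.159.51.64/26
  27.159.51.128/26
  27.159.51.192/26
Subnets: 27.159.50.0/26, 27.159.50.64/26, 27.159.50.128/26, 27.159.50.192/26, 27.159.51.0/26, 27.159.51.64/26, 27.159.51.128/26, 27.159.51.192/26


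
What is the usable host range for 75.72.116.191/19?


Network: 75.72.96.0
Broadcast: 75.72.127.255
First usable = network + 1
Last usable = broadcast - 1
Range: 75.72.96.1 to 75.72.127.254


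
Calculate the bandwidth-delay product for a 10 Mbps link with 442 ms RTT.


BDP = bandwidth * RTT
= 10 Mbps * 442 ms
= 10 * 1e6 * 442 / 1000 bits
= 4420000 bits
= 552500 bytes
= 539.5508 KB
BDP = 4420000 bits (552500 bytes)


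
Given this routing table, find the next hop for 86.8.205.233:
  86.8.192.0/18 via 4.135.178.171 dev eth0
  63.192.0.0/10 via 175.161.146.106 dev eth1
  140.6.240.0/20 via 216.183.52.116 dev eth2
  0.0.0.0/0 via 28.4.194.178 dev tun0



Longest prefix match for 86.8.205.233:
  /18 86.8.192.0: MATCH
  /10 63.192.0.0: no
  /20 140.6.240.0: no
  /0 0.0.0.0: MATCH
Selected: next-hop 4.135.178.171 via eth0 (matched /18)


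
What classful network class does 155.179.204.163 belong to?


First octet: 155
Binary: 10011011
10xxxxxx -> Class B (128-191)
Class B, default mask 255.255.0.0 (/16)


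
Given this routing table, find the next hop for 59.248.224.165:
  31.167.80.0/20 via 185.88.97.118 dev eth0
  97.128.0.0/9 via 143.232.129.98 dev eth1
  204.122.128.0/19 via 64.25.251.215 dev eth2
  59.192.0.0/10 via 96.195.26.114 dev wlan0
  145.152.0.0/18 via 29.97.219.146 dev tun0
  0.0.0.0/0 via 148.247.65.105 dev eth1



Longest prefix match for 59.248.224.165:
  /20 31.167.80.0: no
  /9 97.128.0.0: no
  /19 204.122.128.0: no
  /10 59.192.0.0: MATCH
  /18 145.152.0.0: no
  /0 0.0.0.0: MATCH
Selected: next-hop 96.195.26.114 via wlan0 (matched /10)


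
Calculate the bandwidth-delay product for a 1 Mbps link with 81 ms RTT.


BDP = bandwidth * RTT
= 1 Mbps * 81 ms
= 1 * 1e6 * 81 / 1000 bits
= 81000 bits
= 10125 bytes
= 9.8877 KB
BDP = 81000 bits (10125 bytes)


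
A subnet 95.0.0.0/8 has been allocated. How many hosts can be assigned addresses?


Host bits = 32 - 8 = 24
Total addresses = 2^24 = 16777216
Usable = total - 2 (network and broadcast)
Usable hosts: 16777214


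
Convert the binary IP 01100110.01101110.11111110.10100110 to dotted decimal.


01100110 = 102
01101110 = 110
11111110 = 254
10100110 = 166
IP: 102.110.254.166


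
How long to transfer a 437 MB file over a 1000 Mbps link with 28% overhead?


Effective throughput = 1000 * (1 - 28/100) = 720 Mbps
File size in Mb = 437 * 8 = 3496 Mb
Time = 3496 / 720
Time = 4.8556 seconds


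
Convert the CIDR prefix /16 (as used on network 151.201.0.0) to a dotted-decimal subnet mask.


/16 means 16 network bits, 16 host bits
Binary: 11111111111111110000000000000000
Mask: 255.255.0.0


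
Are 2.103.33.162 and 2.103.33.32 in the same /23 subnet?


Mask: 255.255.254.0
2.103.33.162 AND mask = 2.103.32.0
2.103.33.32 AND mask = 2.103.32.0
Yes, same subnet (2.103.32.0)


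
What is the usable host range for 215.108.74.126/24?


Network: 215.108.74.0
Broadcast: 215.108.74.255
First usable = network + 1
Last usable = broadcast - 1
Range: 215.108.74.1 to 215.108.74.254


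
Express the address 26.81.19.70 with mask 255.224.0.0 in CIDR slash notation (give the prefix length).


Binary: 11111111.11100000.00000000.00000000
Count leading 1s
Prefix: /11


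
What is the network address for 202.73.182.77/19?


IP:   11001010.01001001.10110110.01001101
Mask: 11111111.11111111.11100000.00000000
AND operation:
Net:  11001010.01001001.10100000.00000000
Network: 202.73.160.0/19


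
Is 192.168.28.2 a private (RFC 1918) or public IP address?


RFC 1918 private ranges:
  10.0.0.0/8 (10.0.0.0 - 10.255.255.255)
  172.16.0.0/12 (172.16.0.0 - 172.31.255.255)
  192.168.0.0/16 (192.168.0.0 - 192.168.255.255)
Private (in 192.168.0.0/16)


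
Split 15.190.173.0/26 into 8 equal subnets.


New prefix = 26 + 3 = 29
Each subnet has 8 addresses
  15.190.173.0/29
  15.190.173.8/29
  15.190.173.16/29
  15.190.173.24/29
  15.190.173.32/29
  15.190.173.40/29
  15.190.173.48/29
  15.190.173.56/29
Subnets: 15.190.173.0/29, 15.190.173.8/29, 15.190.173.16/29, 15.190.173.24/29, 15.190.173.32/29, 15.190.173.40/29, 15.190.173.48/29, 15.190.173.56/29


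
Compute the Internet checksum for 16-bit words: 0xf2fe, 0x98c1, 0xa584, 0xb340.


Sum all words (with carry folding):
+ 0xf2fe = 0xf2fe
+ 0x98c1 = 0x8bc0
+ 0xa584 = 0x3145
+ 0xb340 = 0xe485
One's complement: ~0xe485
Checksum = 0x1b7a


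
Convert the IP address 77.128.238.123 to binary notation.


77 = 01001101
128 = 10000000
238 = 11101110
123 = 01111011
Binary: 01001101.10000000.11101110.01111011


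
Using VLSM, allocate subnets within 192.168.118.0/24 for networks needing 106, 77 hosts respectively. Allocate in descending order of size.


106 hosts -> /25 (126 usable): 192.168.118.0/25
77 hosts -> /25 (126 usable): 192.168.118.128/25
Allocation: 192.168.118.0/25 (106 hosts, 126 usable); 192.168.118.128/25 (77 hosts, 126 usable)


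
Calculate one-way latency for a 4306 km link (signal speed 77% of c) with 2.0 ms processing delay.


Speed = 0.77 * 3e5 km/s = 231000 km/s
Propagation delay = 4306 / 231000 = 0.0186 s = 18.6407 ms
Processing delay = 2.0 ms
Total one-way latency = 20.6407 ms


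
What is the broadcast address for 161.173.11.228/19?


Network: 161.173.0.0/19
Host bits = 13
Set all host bits to 1:
Broadcast: 161.173.31.255


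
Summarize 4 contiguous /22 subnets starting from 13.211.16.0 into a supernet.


Original prefix: /22
Number of subnets: 4 = 2^2
New prefix = 22 - 2 = 20
Supernet: 13.211.16.0/20


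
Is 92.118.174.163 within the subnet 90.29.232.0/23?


Subnet network: 90.29.232.0
Test IP AND mask: 92.118.174.0
No, 92.118.174.163 is not in 90.29.232.0/23


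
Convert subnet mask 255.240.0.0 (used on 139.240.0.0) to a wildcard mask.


Subnet mask: 255.240.0.0
Wildcard = 255.255.255.255 - subnet mask
255 - 255 = 0
255 - 240 = 15
255 - 0 = 255
255 - 0 = 255
Wildcard: 0.15.255.255


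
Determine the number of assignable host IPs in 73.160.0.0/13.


Host bits = 32 - 13 = 19
Total addresses = 2^19 = 524288
Usable = total - 2 (network and broadcast)
Usable hosts: 524286


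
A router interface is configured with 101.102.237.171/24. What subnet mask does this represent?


/24 means 24 network bits, 8 host bits
Binary: 11111111111111111111111100000000
Mask: 255.255.255.0


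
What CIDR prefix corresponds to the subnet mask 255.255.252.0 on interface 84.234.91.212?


Binary: 11111111.11111111.11111100.00000000
Count leading 1s
Prefix: /22


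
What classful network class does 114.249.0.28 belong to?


First octet: 114
Binary: 01110010
0xxxxxxx -> Class A (1-126)
Class A, default mask 255.0.0.0 (/8)


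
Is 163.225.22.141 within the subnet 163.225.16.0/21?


Subnet network: 163.225.16.0
Test IP AND mask: 163.225.16.0
Yes, 163.225.22.141 is in 163.225.16.0/21


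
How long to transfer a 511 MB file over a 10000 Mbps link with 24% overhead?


Effective throughput = 10000 * (1 - 24/100) = 7600 Mbps
File size in Mb = 511 * 8 = 4088 Mb
Time = 4088 / 7600
Time = 0.5379 seconds


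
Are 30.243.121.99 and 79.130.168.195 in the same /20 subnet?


Mask: 255.255.240.0
30.243.121.99 AND mask = 30.243.112.0
79.130.168.195 AND mask = 79.130.160.0
No, different subnets (30.243.112.0 vs 79.130.160.0)


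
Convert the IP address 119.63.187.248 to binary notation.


119 = 01110111
63 = 00111111
187 = 10111011
248 = 11111000
Binary: 01110111.00111111.10111011.11111000


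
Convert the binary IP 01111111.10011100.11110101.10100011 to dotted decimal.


01111111 = 127
10011100 = 156
11110101 = 245
10100011 = 163
IP: 127.156.245.163


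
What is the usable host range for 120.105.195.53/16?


Network: 120.105.0.0
Broadcast: 120.105.255.255
First usable = network + 1
Last usable = broadcast - 1
Range: 120.105.0.1 to 120.105.255.254


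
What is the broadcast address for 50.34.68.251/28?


Network: 50.34.68.240/28
Host bits = 4
Set all host bits to 1:
Broadcast: 50.34.68.255


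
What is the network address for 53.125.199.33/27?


IP:   00110101.01111101.11000111.00100001
Mask: 11111111.11111111.11111111.11100000
AND operation:
Net:  00110101.01111101.11000111.00100000
Network: 53.125.199.32/27


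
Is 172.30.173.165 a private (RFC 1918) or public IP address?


RFC 1918 private ranges:
  10.0.0.0/8 (10.0.0.0 - 10.255.255.255)
  172.16.0.0/12 (172.16.0.0 - 172.31.255.255)
  192.168.0.0/16 (192.168.0.0 - 192.168.255.255)
Private (in 172.16.0.0/12)


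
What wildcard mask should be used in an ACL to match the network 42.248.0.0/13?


Subnet mask: 255.248.0.0
Wildcard = 255.255.255.255 - subnet mask
255 - 255 = 0
255 - 248 = 7
255 - 0 = 255
255 - 0 = 255
Wildcard: 0.7.255.255


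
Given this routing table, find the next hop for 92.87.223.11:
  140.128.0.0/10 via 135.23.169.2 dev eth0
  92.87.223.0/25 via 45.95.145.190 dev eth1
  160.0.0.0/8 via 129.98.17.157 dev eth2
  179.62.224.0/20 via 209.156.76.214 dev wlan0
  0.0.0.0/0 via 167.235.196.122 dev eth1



Longest prefix match for 92.87.223.11:
  /10 140.128.0.0: no
  /25 92.87.223.0: MATCH
  /8 160.0.0.0: no
  /20 179.62.224.0: no
  /0 0.0.0.0: MATCH
Selected: next-hop 45.95.145.190 via eth1 (matched /25)


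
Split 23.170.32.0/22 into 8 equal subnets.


New prefix = 22 + 3 = 25
Each subnet has 128 addresses
  23.170.32.0/25
  23.170.32.128/25
  23.170.33.0/25
  23.170.33.128/25
  23.170.34.0/25
  23.170.34.128/25
  23.170.35.0/25
  23.170.35.128/25
Subnets: 23.170.32.0/25, 23.170.32.128/25, 23.170.33.0/25, 23.170.33.128/25, 23.170.34.0/25, 23.170.34.128/25, 23.170.35.0/25, 23.170.35.128/25


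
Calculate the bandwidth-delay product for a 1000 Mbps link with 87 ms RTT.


BDP = bandwidth * RTT
= 1000 Mbps * 87 ms
= 1000 * 1e6 * 87 / 1000 bits
= 87000000 bits
= 10875000 bytes
= 10620.1172 KB
BDP = 87000000 bits (10875000 bytes)


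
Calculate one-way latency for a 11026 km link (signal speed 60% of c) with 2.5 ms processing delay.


Speed = 0.6 * 3e5 km/s = 180000 km/s
Propagation delay = 11026 / 180000 = 0.0613 s = 61.2556 ms
Processing delay = 2.5 ms
Total one-way latency = 63.7556 ms


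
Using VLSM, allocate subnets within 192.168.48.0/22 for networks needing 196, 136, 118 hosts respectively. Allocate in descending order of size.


196 hosts -> /24 (254 usable): 192.168.48.0/24
136 hosts -> /24 (254 usable): 192.168.49.0/24
118 hosts -> /25 (126 usable): 192.168.50.0/25
Allocation: 192.168.48.0/24 (196 hosts, 254 usable); 192.168.49.0/24 (136 hosts, 254 usable); 192.168.50.0/25 (118 hosts, 126 usable)


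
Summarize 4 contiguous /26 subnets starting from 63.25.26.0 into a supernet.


Original prefix: /26
Number of subnets: 4 = 2^2
New prefix = 26 - 2 = 24
Supernet: 63.25.26.0/24


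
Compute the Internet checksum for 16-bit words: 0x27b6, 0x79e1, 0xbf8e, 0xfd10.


Sum all words (with carry folding):
+ 0x27b6 = 0x27b6
+ 0x79e1 = 0xa197
+ 0xbf8e = 0x6126
+ 0xfd10 = 0x5e37
One's complement: ~0x5e37
Checksum = 0xa1c8


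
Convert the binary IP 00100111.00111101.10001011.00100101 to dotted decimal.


00100111 = 39
00111101 = 61
10001011 = 139
00100101 = 37
IP: 39.61.139.37


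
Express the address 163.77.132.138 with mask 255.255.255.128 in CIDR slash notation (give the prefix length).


Binary: 11111111.11111111.11111111.10000000
Count leading 1s
Prefix: /25


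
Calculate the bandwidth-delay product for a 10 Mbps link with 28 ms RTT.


BDP = bandwidth * RTT
= 10 Mbps * 28 ms
= 10 * 1e6 * 28 / 1000 bits
= 280000 bits
= 35000 bytes
= 34.1797 KB
BDP = 280000 bits (35000 bytes)


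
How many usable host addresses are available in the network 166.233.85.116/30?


Host bits = 32 - 30 = 2
Total addresses = 2^2 = 4
Usable = total - 2 (network and broadcast)
Usable hosts: 2


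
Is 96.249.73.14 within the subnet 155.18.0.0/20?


Subnet network: 155.18.0.0
Test IP AND mask: 96.249.64.0
No, 96.249.73.14 is not in 155.18.0.0/20


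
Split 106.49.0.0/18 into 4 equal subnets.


New prefix = 18 + 2 = 20
Each subnet has 4096 addresses
  106.49.0.0/20
  106.49.16.0/20
  106.49.32.0/20
  106.49.48.0/20
Subnets: 106.49.0.0/20, 106.49.16.0/20, 106.49.32.0/20, 106.49.48.0/20


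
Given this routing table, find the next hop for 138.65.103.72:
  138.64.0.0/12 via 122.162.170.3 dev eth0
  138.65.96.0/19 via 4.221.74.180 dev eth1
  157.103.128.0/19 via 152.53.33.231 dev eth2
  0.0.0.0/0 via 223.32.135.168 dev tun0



Longest prefix match for 138.65.103.72:
  /12 138.64.0.0: MATCH
  /19 138.65.96.0: MATCH
  /19 157.103.128.0: no
  /0 0.0.0.0: MATCH
Selected: next-hop 4.221.74.180 via eth1 (matched /19)


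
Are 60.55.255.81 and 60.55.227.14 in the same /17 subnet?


Mask: 255.255.128.0
60.55.255.81 AND mask = 60.55.128.0
60.55.227.14 AND mask = 60.55.128.0
Yes, same subnet (60.55.128.0)


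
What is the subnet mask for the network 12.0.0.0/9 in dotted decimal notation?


/9 means 9 network bits, 23 host bits
Binary: 11111111100000000000000000000000
Mask: 255.128.0.0


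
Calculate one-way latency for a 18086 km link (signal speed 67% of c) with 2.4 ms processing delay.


Speed = 0.67 * 3e5 km/s = 201000 km/s
Propagation delay = 18086 / 201000 = 0.09 s = 89.9801 ms
Processing delay = 2.4 ms
Total one-way latency = 92.3801 ms


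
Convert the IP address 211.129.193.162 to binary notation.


211 = 11010011
129 = 10000001
193 = 11000001
162 = 10100010
Binary: 11010011.10000001.11000001.10100010


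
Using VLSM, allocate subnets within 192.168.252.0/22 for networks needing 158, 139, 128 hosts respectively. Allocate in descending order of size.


158 hosts -> /24 (254 usable): 192.168.252.0/24
139 hosts -> /24 (254 usable): 192.168.253.0/24
128 hosts -> /24 (254 usable): 192.168.254.0/24
Allocation: 192.168.252.0/24 (158 hosts, 254 usable); 192.168.253.0/24 (139 hosts, 254 usable); 192.168.254.0/24 (128 hosts, 254 usable)


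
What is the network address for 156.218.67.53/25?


IP:   10011100.11011010.01000011.00110101
Mask: 11111111.11111111.11111111.10000000
AND operation:
Net:  10011100.11011010.01000011.00000000
Network: 156.218.67.0/25


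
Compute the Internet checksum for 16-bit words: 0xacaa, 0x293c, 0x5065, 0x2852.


Sum all words (with carry folding):
+ 0xacaa = 0xacaa
+ 0x293c = 0xd5e6
+ 0x5065 = 0x264c
+ 0x2852 = 0x4e9e
One's complement: ~0x4e9e
Checksum = 0xb161


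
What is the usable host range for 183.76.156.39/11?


Network: 183.64.0.0
Broadcast: 183.95.255.255
First usable = network + 1
Last usable = broadcast - 1
Range: 183.64.0.1 to 183.95.255.254


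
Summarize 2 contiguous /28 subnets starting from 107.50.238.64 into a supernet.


Original prefix: /28
Number of subnets: 2 = 2^1
New prefix = 28 - 1 = 27
Supernet: 107.50.238.64/27


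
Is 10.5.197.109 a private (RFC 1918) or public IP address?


RFC 1918 private ranges:
  10.0.0.0/8 (10.0.0.0 - 10.255.255.255)
  172.16.0.0/12 (172.16.0.0 - 172.31.255.255)
  192.168.0.0/16 (192.168.0.0 - 192.168.255.255)
Private (in 10.0.0.0/8)


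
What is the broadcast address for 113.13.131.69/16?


Network: 113.13.0.0/16
Host bits = 16
Set all host bits to 1:
Broadcast: 113.13.255.255


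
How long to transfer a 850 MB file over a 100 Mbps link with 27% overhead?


Effective throughput = 100 * (1 - 27/100) = 73 Mbps
File size in Mb = 850 * 8 = 6800 Mb
Time = 6800 / 73
Time = 93.1507 seconds


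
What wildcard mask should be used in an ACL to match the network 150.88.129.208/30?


Subnet mask: 255.255.255.252
Wildcard = 255.255.255.255 - subnet mask
255 - 255 = 0
255 - 255 = 0
255 - 255 = 0
255 - 252 = 3
Wildcard: 0.0.0.3


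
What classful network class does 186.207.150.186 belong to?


First octet: 186
Binary: 10111010
10xxxxxx -> Class B (128-191)
Class B, default mask 255.255.0.0 (/16)


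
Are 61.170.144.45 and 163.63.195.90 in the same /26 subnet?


Mask: 255.255.255.192
61.170.144.45 AND mask = 61.170.144.0
163.63.195.90 AND mask = 163.63.195.64
No, different subnets (61.170.144.0 vs 163.63.195.64)


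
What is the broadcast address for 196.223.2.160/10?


Network: 196.192.0.0/10
Host bits = 22
Set all host bits to 1:
Broadcast: 196.255.255.255


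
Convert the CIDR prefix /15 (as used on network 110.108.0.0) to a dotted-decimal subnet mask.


/15 means 15 network bits, 17 host bits
Binary: 11111111111111100000000000000000
Mask: 255.254.0.0


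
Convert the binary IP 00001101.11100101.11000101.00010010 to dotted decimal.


00001101 = 13
11100101 = 229
11000101 = 197
00010010 = 18
IP: 13.229.197.18


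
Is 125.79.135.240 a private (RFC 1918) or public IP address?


RFC 1918 private ranges:
  10.0.0.0/8 (10.0.0.0 - 10.255.255.255)
  172.16.0.0/12 (172.16.0.0 - 172.31.255.255)
  192.168.0.0/16 (192.168.0.0 - 192.168.255.255)
Public (not in any RFC 1918 range)


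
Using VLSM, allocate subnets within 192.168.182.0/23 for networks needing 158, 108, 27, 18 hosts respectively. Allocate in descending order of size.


158 hosts -> /24 (254 usable): 192.168.182.0/24
108 hosts -> /25 (126 usable): 192.168.183.0/25
27 hosts -> /27 (30 usable): 192.168.183.128/27
18 hosts -> /27 (30 usable): 192.168.183.160/27
Allocation: 192.168.182.0/24 (158 hosts, 254 usable); 192.168.183.0/25 (108 hosts, 126 usable); 192.168.183.128/27 (27 hosts, 30 usable); 192.168.183.160/27 (18 hosts, 30 usable)


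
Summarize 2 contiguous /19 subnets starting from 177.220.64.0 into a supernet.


Original prefix: /19
Number of subnets: 2 = 2^1
New prefix = 19 - 1 = 18
Supernet: 177.220.64.0/18


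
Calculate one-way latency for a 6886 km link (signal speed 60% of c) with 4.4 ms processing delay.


Speed = 0.6 * 3e5 km/s = 180000 km/s
Propagation delay = 6886 / 180000 = 0.0383 s = 38.2556 ms
Processing delay = 4.4 ms
Total one-way latency = 42.6556 ms


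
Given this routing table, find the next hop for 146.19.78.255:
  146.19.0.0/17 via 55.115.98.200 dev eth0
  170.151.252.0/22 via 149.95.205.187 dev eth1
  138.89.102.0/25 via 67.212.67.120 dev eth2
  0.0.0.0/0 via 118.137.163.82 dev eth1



Longest prefix match for 146.19.78.255:
  /17 146.19.0.0: MATCH
  /22 170.151.252.0: no
  /25 138.89.102.0: no
  /0 0.0.0.0: MATCH
Selected: next-hop 55.115.98.200 via eth0 (matched /17)


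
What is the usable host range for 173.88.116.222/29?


Network: 173.88.116.216
Broadcast: 173.88.116.223
First usable = network + 1
Last usable = broadcast - 1
Range: 173.88.116.217 to 173.88.116.222


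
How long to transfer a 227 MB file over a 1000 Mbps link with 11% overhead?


Effective throughput = 1000 * (1 - 11/100) = 890 Mbps
File size in Mb = 227 * 8 = 1816 Mb
Time = 1816 / 890
Time = 2.0404 seconds


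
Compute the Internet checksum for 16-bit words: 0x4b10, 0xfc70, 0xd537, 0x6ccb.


Sum all words (with carry folding):
+ 0x4b10 = 0x4b10
+ 0xfc70 = 0x4781
+ 0xd537 = 0x1cb9
+ 0x6ccb = 0x8984
One's complement: ~0x8984
Checksum = 0x767b


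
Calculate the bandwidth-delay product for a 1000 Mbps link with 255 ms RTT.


BDP = bandwidth * RTT
= 1000 Mbps * 255 ms
= 1000 * 1e6 * 255 / 1000 bits
= 255000000 bits
= 31875000 bytes
= 31127.9297 KB
BDP = 255000000 bits (31875000 bytes)


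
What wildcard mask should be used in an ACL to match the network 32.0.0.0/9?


Subnet mask: 255.128.0.0
Wildcard = 255.255.255.255 - subnet mask
255 - 255 = 0
255 - 128 = 127
255 - 0 = 255
255 - 0 = 255
Wildcard: 0.127.255.255


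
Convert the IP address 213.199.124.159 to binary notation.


213 = 11010101
199 = 11000111
124 = 01111100
159 = 10011111
Binary: 11010101.11000111.01111100.10011111


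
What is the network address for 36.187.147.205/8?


IP:   00100100.10111011.10010011.11001101
Mask: 11111111.00000000.00000000.00000000
AND operation:
Net:  00100100.00000000.00000000.00000000
Network: 36.0.0.0/8


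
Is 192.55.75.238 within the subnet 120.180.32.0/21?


Subnet network: 120.180.32.0
Test IP AND mask: 192.55.72.0
No, 192.55.75.238 is not in 120.180.32.0/21


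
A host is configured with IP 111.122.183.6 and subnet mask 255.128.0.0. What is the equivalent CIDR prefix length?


Binary: 11111111.10000000.00000000.00000000
Count leading 1s
Prefix: /9


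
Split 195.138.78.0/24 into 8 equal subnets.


New prefix = 24 + 3 = 27
Each subnet has 32 addresses
  195.138.78.0/27
  195.138.78.32/27
  195.138.78.64/27
  195.138.78.96/27
  195.138.78.128/27
  195.138.78.160/27
  195.138.78.192/27
  195.138.78.224/27
Subnets: 195.138.78.0/27, 195.138.78.32/27, 195.138.78.64/27, 195.138.78.96/27, 195.138.78.128/27, 195.138.78.160/27, 195.138.78.192/27, 195.138.78.224/27


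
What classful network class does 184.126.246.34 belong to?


First octet: 184
Binary: 10111000
10xxxxxx -> Class B (128-191)
Class B, default mask 255.255.0.0 (/16)


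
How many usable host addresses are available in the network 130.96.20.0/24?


Host bits = 32 - 24 = 8
Total addresses = 2^8 = 256
Usable = total - 2 (network and broadcast)
Usable hosts: 254


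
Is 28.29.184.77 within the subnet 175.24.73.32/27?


Subnet network: 175.24.73.32
Test IP AND mask: 28.29.184.64
No, 28.29.184.77 is not in 175.24.73.32/27


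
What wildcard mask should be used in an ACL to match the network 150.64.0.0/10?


Subnet mask: 255.192.0.0
Wildcard = 255.255.255.255 - subnet mask
255 - 255 = 0
255 - 192 = 63
255 - 0 = 255
255 - 0 = 255
Wildcard: 0.63.255.255


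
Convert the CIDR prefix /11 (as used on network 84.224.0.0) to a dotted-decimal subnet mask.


/11 means 11 network bits, 21 host bits
Binary: 11111111111000000000000000000000
Mask: 255.224.0.0


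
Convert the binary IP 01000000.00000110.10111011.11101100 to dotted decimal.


01000000 = 64
00000110 = 6
10111011 = 187
11101100 = 236
IP: 64.6.187.236


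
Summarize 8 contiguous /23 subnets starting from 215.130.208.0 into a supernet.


Original prefix: /23
Number of subnets: 8 = 2^3
New prefix = 23 - 3 = 20
Supernet: 215.130.208.0/20


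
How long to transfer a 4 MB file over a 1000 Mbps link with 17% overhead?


Effective throughput = 1000 * (1 - 17/100) = 830 Mbps
File size in Mb = 4 * 8 = 32 Mb
Time = 32 / 830
Time = 0.0386 seconds


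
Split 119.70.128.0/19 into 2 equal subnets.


New prefix = 19 + 1 = 20
Each subnet has 4096 addresses
  119.70.128.0/20
  119.70.144.0/20
Subnets: 119.70.128.0/20, 119.70.144.0/20


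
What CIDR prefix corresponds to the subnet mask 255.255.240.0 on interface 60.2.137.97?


Binary: 11111111.11111111.11110000.00000000
Count leading 1s
Prefix: /20


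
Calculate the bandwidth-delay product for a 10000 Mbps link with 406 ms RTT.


BDP = bandwidth * RTT
= 10000 Mbps * 406 ms
= 10000 * 1e6 * 406 / 1000 bits
= 4060000000 bits
= 507500000 bytes
= 495605.4688 KB
BDP = 4060000000 bits (507500000 bytes)


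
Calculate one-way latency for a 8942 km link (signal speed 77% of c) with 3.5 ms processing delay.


Speed = 0.77 * 3e5 km/s = 231000 km/s
Propagation delay = 8942 / 231000 = 0.0387 s = 38.71 ms
Processing delay = 3.5 ms
Total one-way latency = 42.21 ms


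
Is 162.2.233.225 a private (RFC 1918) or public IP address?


RFC 1918 private ranges:
  10.0.0.0/8 (10.0.0.0 - 10.255.255.255)
  172.16.0.0/12 (172.16.0.0 - 172.31.255.255)
  192.168.0.0/16 (192.168.0.0 - 192.168.255.255)
Public (not in any RFC 1918 range)


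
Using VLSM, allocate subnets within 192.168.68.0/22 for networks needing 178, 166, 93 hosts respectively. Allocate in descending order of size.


178 hosts -> /24 (254 usable): 192.168.68.0/24
166 hosts -> /24 (254 usable): 192.168.69.0/24
93 hosts -> /25 (126 usable): 192.168.70.0/25
Allocation: 192.168.68.0/24 (178 hosts, 254 usable); 192.168.69.0/24 (166 hosts, 254 usable); 192.168.70.0/25 (93 hosts, 126 usable)


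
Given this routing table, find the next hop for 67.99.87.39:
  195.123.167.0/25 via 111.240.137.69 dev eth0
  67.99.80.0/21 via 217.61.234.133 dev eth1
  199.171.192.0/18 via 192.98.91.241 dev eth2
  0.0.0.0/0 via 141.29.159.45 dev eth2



Longest prefix match for 67.99.87.39:
  /25 195.123.167.0: no
  /21 67.99.80.0: MATCH
  /18 199.171.192.0: no
  /0 0.0.0.0: MATCH
Selected: next-hop 217.61.234.133 via eth1 (matched /21)


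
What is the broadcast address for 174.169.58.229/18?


Network: 174.169.0.0/18
Host bits = 14
Set all host bits to 1:
Broadcast: 174.169.63.255


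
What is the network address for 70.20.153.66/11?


IP:   01000110.00010100.10011001.01000010
Mask: 11111111.11100000.00000000.00000000
AND operation:
Net:  01000110.00000000.00000000.00000000
Network: 70.0.0.0/11


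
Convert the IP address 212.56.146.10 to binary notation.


212 = 11010100
56 = 00111000
146 = 10010010
10 = 00001010
Binary: 11010100.00111000.10010010.00001010


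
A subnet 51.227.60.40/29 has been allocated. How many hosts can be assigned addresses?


Host bits = 32 - 29 = 3
Total addresses = 2^3 = 8
Usable = total - 2 (network and broadcast)
Usable hosts: 6


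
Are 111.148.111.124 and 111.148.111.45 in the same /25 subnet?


Mask: 255.255.255.128
111.148.111.124 AND mask = 111.148.111.0
111.148.111.45 AND mask = 111.148.111.0
Yes, same subnet (111.148.111.0)


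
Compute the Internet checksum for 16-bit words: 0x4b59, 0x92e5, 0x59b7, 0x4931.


Sum all words (with carry folding):
+ 0x4b59 = 0x4b59
+ 0x92e5 = 0xde3e
+ 0x59b7 = 0x37f6
+ 0x4931 = 0x8127
One's complement: ~0x8127
Checksum = 0x7ed8


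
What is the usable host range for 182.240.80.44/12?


Network: 182.240.0.0
Broadcast: 182.255.255.255
First usable = network + 1
Last usable = broadcast - 1
Range: 182.240.0.1 to 182.255.255.254


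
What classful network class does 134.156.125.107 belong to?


First octet: 134
Binary: 10000110
10xxxxxx -> Class B (128-191)
Class B, default mask 255.255.0.0 (/16)


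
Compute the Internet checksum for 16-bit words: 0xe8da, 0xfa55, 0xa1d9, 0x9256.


Sum all words (with carry folding):
+ 0xe8da = 0xe8da
+ 0xfa55 = 0xe330
+ 0xa1d9 = 0x850a
+ 0x9256 = 0x1761
One's complement: ~0x1761
Checksum = 0xe89e


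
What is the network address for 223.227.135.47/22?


IP:   11011111.11100011.10000111.00101111
Mask: 11111111.11111111.11111100.00000000
AND operation:
Net:  11011111.11100011.10000100.00000000
Network: 223.227.132.0/22


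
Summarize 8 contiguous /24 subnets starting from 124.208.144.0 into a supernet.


Original prefix: /24
Number of subnets: 8 = 2^3
New prefix = 24 - 3 = 21
Supernet: 124.208.144.0/21


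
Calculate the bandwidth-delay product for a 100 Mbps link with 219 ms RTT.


BDP = bandwidth * RTT
= 100 Mbps * 219 ms
= 100 * 1e6 * 219 / 1000 bits
= 21900000 bits
= 2737500 bytes
= 2673.3398 KB
BDP = 21900000 bits (2737500 bytes)


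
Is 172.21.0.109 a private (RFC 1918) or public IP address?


RFC 1918 private ranges:
  10.0.0.0/8 (10.0.0.0 - 10.255.255.255)
  172.16.0.0/12 (172.16.0.0 - 172.31.255.255)
  192.168.0.0/16 (192.168.0.0 - 192.168.255.255)
Private (in 172.16.0.0/12)


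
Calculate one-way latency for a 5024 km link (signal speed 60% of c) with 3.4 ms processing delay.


Speed = 0.6 * 3e5 km/s = 180000 km/s
Propagation delay = 5024 / 180000 = 0.0279 s = 27.9111 ms
Processing delay = 3.4 ms
Total one-way latency = 31.3111 ms


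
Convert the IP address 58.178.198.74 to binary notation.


58 = 00111010
178 = 10110010
198 = 11000110
74 = 01001010
Binary: 00111010.10110010.11000110.01001010


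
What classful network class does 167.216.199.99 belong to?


First octet: 167
Binary: 10100111
10xxxxxx -> Class B (128-191)
Class B, default mask 255.255.0.0 (/16)


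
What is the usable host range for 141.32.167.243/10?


Network: 141.0.0.0
Broadcast: 141.63.255.255
First usable = network + 1
Last usable = broadcast - 1
Range: 141.0.0.1 to 141.63.255.254


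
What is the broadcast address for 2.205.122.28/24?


Network: 2.205.122.0/24
Host bits = 8
Set all host bits to 1:
Broadcast: 2.205.122.255


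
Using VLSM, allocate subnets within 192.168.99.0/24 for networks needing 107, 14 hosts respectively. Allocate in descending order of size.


107 hosts -> /25 (126 usable): 192.168.99.0/25
14 hosts -> /28 (14 usable): 192.168.99.128/28
Allocation: 192.168.99.0/25 (107 hosts, 126 usable); 192.168.99.128/28 (14 hosts, 14 usable)


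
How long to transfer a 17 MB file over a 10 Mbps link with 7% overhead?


Effective throughput = 10 * (1 - 7/100) = 9.3 Mbps
File size in Mb = 17 * 8 = 136 Mb
Time = 136 / 9.3
Time = 14.6237 seconds


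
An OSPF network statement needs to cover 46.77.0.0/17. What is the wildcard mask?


Subnet mask: 255.255.128.0
Wildcard = 255.255.255.255 - subnet mask
255 - 255 = 0
255 - 255 = 0
255 - 128 = 127
255 - 0 = 255
Wildcard: 0.0.127.255


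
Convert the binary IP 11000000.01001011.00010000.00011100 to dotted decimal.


11000000 = 192
01001011 = 75
00010000 = 16
00011100 = 28
IP: 192.75.16.28


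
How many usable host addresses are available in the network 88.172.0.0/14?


Host bits = 32 - 14 = 18
Total addresses = 2^18 = 262144
Usable = total - 2 (network and broadcast)
Usable hosts: 262142


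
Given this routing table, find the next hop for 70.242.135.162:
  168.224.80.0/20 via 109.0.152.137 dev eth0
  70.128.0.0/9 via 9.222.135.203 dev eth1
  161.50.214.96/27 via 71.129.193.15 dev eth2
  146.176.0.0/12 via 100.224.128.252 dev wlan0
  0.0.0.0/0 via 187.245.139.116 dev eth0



Longest prefix match for 70.242.135.162:
  /20 168.224.80.0: no
  /9 70.128.0.0: MATCH
  /27 161.50.214.96: no
  /12 146.176.0.0: no
  /0 0.0.0.0: MATCH
Selected: next-hop 9.222.135.203 via eth1 (matched /9)


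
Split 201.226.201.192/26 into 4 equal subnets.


New prefix = 26 + 2 = 28
Each subnet has 16 addresses
  201.226.201.192/28
  201.226.201.208/28
  201.226.201.224/28
  201.226.201.240/28
Subnets: 201.226.201.192/28, 201.226.201.208/28, 201.226.201.224/28, 201.226.201.240/28


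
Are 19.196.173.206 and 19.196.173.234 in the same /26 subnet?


Mask: 255.255.255.192
19.196.173.206 AND mask = 19.196.173.192
19.196.173.234 AND mask = 19.196.173.192
Yes, same subnet (19.196.173.192)


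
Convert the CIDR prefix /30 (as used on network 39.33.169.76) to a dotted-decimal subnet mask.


/30 means 30 network bits, 2 host bits
Binary: 11111111111111111111111111111100
Mask: 255.255.255.252


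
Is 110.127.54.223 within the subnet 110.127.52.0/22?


Subnet network: 110.127.52.0
Test IP AND mask: 110.127.52.0
Yes, 110.127.54.223 is in 110.127.52.0/22


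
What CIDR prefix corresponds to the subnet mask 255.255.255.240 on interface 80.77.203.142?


Binary: 11111111.11111111.11111111.11110000
Count leading 1s
Prefix: /28


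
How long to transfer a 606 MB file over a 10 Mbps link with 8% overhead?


Effective throughput = 10 * (1 - 8/100) = 9.2 Mbps
File size in Mb = 606 * 8 = 4848 Mb
Time = 4848 / 9.2
Time = 526.9565 seconds


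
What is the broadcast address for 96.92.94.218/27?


Network: 96.92.94.192/27
Host bits = 5
Set all host bits to 1:
Broadcast: 96.92.94.223


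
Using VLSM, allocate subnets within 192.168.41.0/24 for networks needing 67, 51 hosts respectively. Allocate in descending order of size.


67 hosts -> /25 (126 usable): 192.168.41.0/25
51 hosts -> /26 (62 usable): 192.168.41.128/26
Allocation: 192.168.41.0/25 (67 hosts, 126 usable); 192.168.41.128/26 (51 hosts, 62 usable)


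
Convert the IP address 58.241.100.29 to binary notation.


58 = 00111010
241 = 11110001
100 = 01100100
29 = 00011101
Binary: 00111010.11110001.01100100.00011101


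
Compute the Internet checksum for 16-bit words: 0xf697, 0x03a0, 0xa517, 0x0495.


Sum all words (with carry folding):
+ 0xf697 = 0xf697
+ 0x03a0 = 0xfa37
+ 0xa517 = 0x9f4f
+ 0x0495 = 0xa3e4
One's complement: ~0xa3e4
Checksum = 0x5c1b


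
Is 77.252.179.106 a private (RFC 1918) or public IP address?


RFC 1918 private ranges:
  10.0.0.0/8 (10.0.0.0 - 10.255.255.255)
  172.16.0.0/12 (172.16.0.0 - 172.31.255.255)
  192.168.0.0/16 (192.168.0.0 - 192.168.255.255)
Public (not in any RFC 1918 range)


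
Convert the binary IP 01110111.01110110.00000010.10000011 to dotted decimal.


01110111 = 119
01110110 = 118
00000010 = 2
10000011 = 131
IP: 119.118.2.131


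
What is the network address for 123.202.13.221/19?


IP:   01111011.11001010.00001101.11011101
Mask: 11111111.11111111.11100000.00000000
AND operation:
Net:  01111011.11001010.00000000.00000000
Network: 123.202.0.0/19


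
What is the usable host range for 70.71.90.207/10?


Network: 70.64.0.0
Broadcast: 70.127.255.255
First usable = network + 1
Last usable = broadcast - 1
Range: 70.64.0.1 to 70.127.255.254
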